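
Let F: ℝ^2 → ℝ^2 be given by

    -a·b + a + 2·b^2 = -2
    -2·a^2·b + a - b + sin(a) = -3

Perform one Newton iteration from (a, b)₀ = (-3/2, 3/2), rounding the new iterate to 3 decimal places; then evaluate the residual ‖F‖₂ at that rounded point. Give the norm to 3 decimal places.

2.515

At (-3/2, 3/2): F = (7.250, -7.74749).
Jacobian J = [[-b + 1, -a + 4·b], [-4·a·b + cos(a) + 1, -2·a^2 - 1]].
At the point, J = [[-0.500, 7.500], [10.07074, -5.500]] (det J = -72.78053).
Solving J·Δ = −F gives Δ = (0.250, -0.950).
Then the next iterate is (a, b)₁ = (-1.250, 0.550).
Re-evaluating at (-1.250, 0.550): F = (2.04250, -1.46773), so ‖F‖₂ = 2.515.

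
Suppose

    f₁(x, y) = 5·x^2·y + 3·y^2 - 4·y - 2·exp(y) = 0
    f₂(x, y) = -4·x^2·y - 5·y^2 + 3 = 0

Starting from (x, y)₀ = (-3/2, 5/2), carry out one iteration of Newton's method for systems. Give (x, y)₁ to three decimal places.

(-1.102, 1.359)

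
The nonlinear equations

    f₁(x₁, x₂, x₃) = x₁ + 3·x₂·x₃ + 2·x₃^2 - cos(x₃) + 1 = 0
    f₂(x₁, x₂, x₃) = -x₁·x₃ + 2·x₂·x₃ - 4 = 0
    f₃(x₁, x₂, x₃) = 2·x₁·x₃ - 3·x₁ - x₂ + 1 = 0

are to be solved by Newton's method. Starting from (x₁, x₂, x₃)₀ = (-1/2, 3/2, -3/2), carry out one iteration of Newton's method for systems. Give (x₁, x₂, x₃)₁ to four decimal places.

(-0.1403, 0.3440, -0.0021)

At (-1/2, 3/2, -3/2): F = (-1.820737, -9.2500, 2.5000).
Jacobian J = [[1, 3·x₃, 3·x₂ + 4·x₃ + sin(x₃)], [-x₃, 2·x₃, -x₁ + 2·x₂], [2·x₃ - 3, -1, 2·x₁]].
At the point, J = [[1.0000, -4.5000, -2.497495], [1.5000, -3.0000, 3.5000], [-6.0000, -1.0000, -1.0000]] (det J = 142.951152).
Solving J·Δ = −F gives Δ = (0.3597, -1.1560, 1.4979).
Then the next iterate is (x₁, x₂, x₃)₁ = (-0.1403, 0.3440, -0.0021).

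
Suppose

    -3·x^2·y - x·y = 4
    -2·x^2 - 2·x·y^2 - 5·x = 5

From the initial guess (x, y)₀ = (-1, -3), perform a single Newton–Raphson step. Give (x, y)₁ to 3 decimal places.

At (-1, -3): F = (2.000, 16.000).
Jacobian J = [[-6·x·y - y, -3·x^2 - x], [-4·x - 2·y^2 - 5, -4·x·y]].
At the point, J = [[-15.000, -2.000], [-19.000, -12.000]] (det J = 142.000).
Solving J·Δ = −F gives Δ = (-0.056, 1.423).
Then the next iterate is (x, y)₁ = (-1.056, -1.577).

(-1.056, -1.577)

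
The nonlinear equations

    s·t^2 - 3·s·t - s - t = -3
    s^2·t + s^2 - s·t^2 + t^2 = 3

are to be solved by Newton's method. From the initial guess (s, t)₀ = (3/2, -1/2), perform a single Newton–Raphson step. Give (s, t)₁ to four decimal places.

At (3/2, -1/2): F = (4.6250, -2.0000).
Jacobian J = [[t^2 - 3·t - 1, 2·s·t - 3·s - 1], [2·s·t + 2·s - t^2, s^2 - 2·s·t + 2·t]].
At the point, J = [[0.7500, -7.0000], [1.2500, 2.7500]] (det J = 10.8125).
Solving J·Δ = −F gives Δ = (0.1185, 0.6734).
Then the next iterate is (s, t)₁ = (1.6185, 0.1734).

(1.6185, 0.1734)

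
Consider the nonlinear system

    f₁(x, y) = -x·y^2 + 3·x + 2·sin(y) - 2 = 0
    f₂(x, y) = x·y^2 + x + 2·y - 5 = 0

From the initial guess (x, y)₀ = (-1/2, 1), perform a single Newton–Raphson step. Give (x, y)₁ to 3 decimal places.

(2.741, -1.483)

At (-1/2, 1): F = (-1.31706, -4.000).
Jacobian J = [[-y^2 + 3, -2·x·y + 2·cos(y)], [y^2 + 1, 2·x·y + 2]].
At the point, J = [[2.000, 2.08060], [2.000, 1.000]] (det J = -2.16121).
Solving J·Δ = −F gives Δ = (3.241, -2.483).
Then the next iterate is (x, y)₁ = (2.741, -1.483).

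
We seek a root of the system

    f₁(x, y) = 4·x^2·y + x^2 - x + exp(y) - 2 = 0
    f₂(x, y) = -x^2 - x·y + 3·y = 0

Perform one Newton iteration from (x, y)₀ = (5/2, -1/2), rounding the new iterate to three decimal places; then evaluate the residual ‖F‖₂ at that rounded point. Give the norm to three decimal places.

3.833

At (5/2, -1/2): F = (-10.14347, -6.500).
Jacobian J = [[8·x·y + 2·x - 1, 4·x^2 + exp(y)], [-2·x - y, -x + 3]].
At the point, J = [[-6.000, 25.60653], [-4.500, 0.500]] (det J = 112.22939).
Solving J·Δ = −F gives Δ = (-1.438, 0.059).
Then the next iterate is (x, y)₁ = (1.062, -0.441).
Re-evaluating at (1.062, -0.441): F = (-3.28028, -1.98250), so ‖F‖₂ = 3.833.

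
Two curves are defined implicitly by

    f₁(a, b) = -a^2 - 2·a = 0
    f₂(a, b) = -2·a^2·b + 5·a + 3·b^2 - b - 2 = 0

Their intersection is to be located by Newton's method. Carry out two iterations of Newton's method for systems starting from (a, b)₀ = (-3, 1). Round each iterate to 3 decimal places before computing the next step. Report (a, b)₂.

(-2.025, -0.980)

At (-3, 1): F = (-3.000, -33.000).
Jacobian J = [[-2·a - 2, 0], [-4·a·b + 5, -2·a^2 + 6·b - 1]].
At the point, J = [[4.000, 0.000], [17.000, -13.000]] (det J = -52.000).
Solving J·Δ = −F gives Δ = (0.750, -1.558).
Then the next iterate is (a, b)₁ = (-2.250, -0.558).
Round to (-2.250, -0.558) and repeat: F = (-0.56250, -6.10816), J = [[2.500, 0.000], [-0.022, -14.473]].
Δ = (0.225, -0.422), so (a, b)₂ = (-2.025, -0.980).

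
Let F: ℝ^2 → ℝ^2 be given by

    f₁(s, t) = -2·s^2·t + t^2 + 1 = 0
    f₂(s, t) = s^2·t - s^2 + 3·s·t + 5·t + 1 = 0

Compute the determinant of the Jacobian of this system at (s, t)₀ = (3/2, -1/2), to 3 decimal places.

2.250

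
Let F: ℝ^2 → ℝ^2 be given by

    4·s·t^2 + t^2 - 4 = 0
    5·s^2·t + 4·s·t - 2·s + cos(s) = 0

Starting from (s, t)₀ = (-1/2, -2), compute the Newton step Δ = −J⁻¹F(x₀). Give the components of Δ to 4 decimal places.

At (-1/2, -2): F = (-8.0000, 3.377583).
Jacobian J = [[4·t^2, 8·s·t + 2·t], [10·s·t + 4·t - sin(s) - 2, 5·s^2 + 4·s]].
At the point, J = [[16.0000, 4.0000], [0.479426, -0.7500]] (det J = -13.917702).
Solving J·Δ = −F gives Δ = (-0.5396, 4.1585).

(-0.5396, 4.1585)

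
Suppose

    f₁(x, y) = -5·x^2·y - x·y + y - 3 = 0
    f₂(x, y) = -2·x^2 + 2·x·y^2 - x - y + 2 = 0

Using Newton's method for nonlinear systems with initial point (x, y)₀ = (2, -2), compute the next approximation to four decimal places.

(1.3837, -1.3755)

At (2, -2): F = (39.0000, 10.0000).
Jacobian J = [[-10·x·y - y, -5·x^2 - x + 1], [-4·x + 2·y^2 - 1, 4·x·y - 1]].
At the point, J = [[42.0000, -21.0000], [-1.0000, -17.0000]] (det J = -735.0000).
Solving J·Δ = −F gives Δ = (-0.6163, 0.6245).
Then the next iterate is (x, y)₁ = (1.3837, -1.3755).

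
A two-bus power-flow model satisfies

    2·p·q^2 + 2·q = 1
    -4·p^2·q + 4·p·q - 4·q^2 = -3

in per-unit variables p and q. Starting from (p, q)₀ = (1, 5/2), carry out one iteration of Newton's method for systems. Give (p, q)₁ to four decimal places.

(0.4923, 1.6538)

At (1, 5/2): F = (16.5000, -22.0000).
Jacobian J = [[2·q^2, 4·p·q + 2], [-8·p·q + 4·q, -4·p^2 + 4·p - 8·q]].
At the point, J = [[12.5000, 12.0000], [-10.0000, -20.0000]] (det J = -130.0000).
Solving J·Δ = −F gives Δ = (-0.5077, -0.8462).
Then the next iterate is (p, q)₁ = (0.4923, 1.6538).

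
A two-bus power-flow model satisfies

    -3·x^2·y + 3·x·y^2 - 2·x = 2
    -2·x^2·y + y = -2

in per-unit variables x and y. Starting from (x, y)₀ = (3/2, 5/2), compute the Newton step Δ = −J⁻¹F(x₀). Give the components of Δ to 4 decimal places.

At (3/2, 5/2): F = (6.2500, -6.7500).
Jacobian J = [[-6·x·y + 3·y^2 - 2, -3·x^2 + 6·x·y], [-4·x·y, -2·x^2 + 1]].
At the point, J = [[-5.7500, 15.7500], [-15.0000, -3.5000]] (det J = 256.3750).
Solving J·Δ = −F gives Δ = (-0.3294, -0.5171).

(-0.3294, -0.5171)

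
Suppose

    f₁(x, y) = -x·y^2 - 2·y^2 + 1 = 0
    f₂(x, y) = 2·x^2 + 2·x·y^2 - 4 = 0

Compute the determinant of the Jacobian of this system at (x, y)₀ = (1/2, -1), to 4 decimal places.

-18.0000

J = [[-y^2, -2·x·y - 4·y], [4·x + 2·y^2, 4·x·y]].
At the point, J = [[-1.0000, 5.0000], [4.0000, -2.0000]].
det J = -18.0000.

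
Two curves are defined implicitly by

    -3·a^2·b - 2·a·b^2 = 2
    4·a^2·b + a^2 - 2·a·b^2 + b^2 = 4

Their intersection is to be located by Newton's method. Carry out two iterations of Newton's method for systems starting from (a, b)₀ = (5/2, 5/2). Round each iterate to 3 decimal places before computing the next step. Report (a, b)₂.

(1.276, 0.792)

At (5/2, 5/2): F = (-80.125, 39.750).
Jacobian J = [[-6·a·b - 2·b^2, -3·a^2 - 4·a·b], [8·a·b + 2·a - 2·b^2, 4·a^2 - 4·a·b + 2·b]].
At the point, J = [[-50.000, -43.750], [42.500, 5.000]] (det J = 1609.375).
Solving J·Δ = −F gives Δ = (-0.832, -0.881).
Then the next iterate is (a, b)₁ = (1.668, 1.619).
Round to (1.668, 1.619) and repeat: F = (-24.25746, 10.67687), J = [[-21.44527, -19.14864], [19.69761, 3.56493]].
Δ = (-0.392, -0.827), so (a, b)₂ = (1.276, 0.792).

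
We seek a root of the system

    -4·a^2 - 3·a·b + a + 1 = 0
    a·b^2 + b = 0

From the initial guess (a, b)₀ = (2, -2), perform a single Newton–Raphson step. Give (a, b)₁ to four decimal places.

(1.5057, -1.4253)

At (2, -2): F = (-1.0000, 6.0000).
Jacobian J = [[-8·a - 3·b + 1, -3·a], [b^2, 2·a·b + 1]].
At the point, J = [[-9.0000, -6.0000], [4.0000, -7.0000]] (det J = 87.0000).
Solving J·Δ = −F gives Δ = (-0.4943, 0.5747).
Then the next iterate is (a, b)₁ = (1.5057, -1.4253).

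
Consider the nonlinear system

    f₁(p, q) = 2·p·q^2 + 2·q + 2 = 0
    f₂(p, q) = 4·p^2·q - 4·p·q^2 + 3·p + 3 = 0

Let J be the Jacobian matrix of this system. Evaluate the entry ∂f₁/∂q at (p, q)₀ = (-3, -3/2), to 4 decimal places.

20.0000

∂f₁/∂q = 4·p·q + 2.
At (-3, -3/2) this is 20.0000.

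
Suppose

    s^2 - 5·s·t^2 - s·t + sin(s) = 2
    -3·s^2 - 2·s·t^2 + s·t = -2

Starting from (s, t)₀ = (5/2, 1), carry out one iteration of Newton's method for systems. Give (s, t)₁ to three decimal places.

At (5/2, 1): F = (-10.15153, -19.250).
Jacobian J = [[2·s - 5·t^2 - t + cos(s), -10·s·t - s], [-6·s - 2·t^2 + t, -4·s·t + s]].
At the point, J = [[-1.80114, -27.500], [-16.000, -7.500]] (det J = -426.49142).
Solving J·Δ = −F gives Δ = (-1.063, -0.300).
Then the next iterate is (s, t)₁ = (1.437, 0.700).

(1.437, 0.700)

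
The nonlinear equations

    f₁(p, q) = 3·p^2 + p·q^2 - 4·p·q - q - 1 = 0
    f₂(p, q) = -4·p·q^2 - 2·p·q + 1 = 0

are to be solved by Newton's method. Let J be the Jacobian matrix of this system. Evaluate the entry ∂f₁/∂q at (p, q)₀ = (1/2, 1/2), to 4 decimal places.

-2.5000

∂f₁/∂q = 2·p·q - 4·p - 1.
At (1/2, 1/2) this is -2.5000.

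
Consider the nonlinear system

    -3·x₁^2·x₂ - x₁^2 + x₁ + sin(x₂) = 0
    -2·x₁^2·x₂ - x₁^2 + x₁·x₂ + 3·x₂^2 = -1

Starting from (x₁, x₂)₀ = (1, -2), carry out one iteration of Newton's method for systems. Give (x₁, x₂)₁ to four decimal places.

(0.8581, -0.9667)

At (1, -2): F = (5.090703, 14.0000).
Jacobian J = [[-6·x₁·x₂ - 2·x₁ + 1, -3·x₁^2 + cos(x₂)], [-4·x₁·x₂ - 2·x₁ + x₂, -2·x₁^2 + x₁ + 6·x₂]].
At the point, J = [[11.0000, -3.416147], [4.0000, -13.0000]] (det J = -129.335413).
Solving J·Δ = −F gives Δ = (-0.1419, 1.0333).
Then the next iterate is (x₁, x₂)₁ = (0.8581, -0.9667).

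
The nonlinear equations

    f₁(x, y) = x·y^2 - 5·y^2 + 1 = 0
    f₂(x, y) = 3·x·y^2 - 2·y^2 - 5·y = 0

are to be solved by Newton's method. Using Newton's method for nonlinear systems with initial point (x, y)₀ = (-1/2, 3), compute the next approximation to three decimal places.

At (-1/2, 3): F = (-48.500, -46.500).
Jacobian J = [[y^2, 2·x·y - 10·y], [3·y^2, 6·x·y - 4·y - 5]].
At the point, J = [[9.000, -33.000], [27.000, -26.000]] (det J = 657.000).
Solving J·Δ = −F gives Δ = (0.416, -1.356).
Then the next iterate is (x, y)₁ = (-0.084, 1.644).

(-0.084, 1.644)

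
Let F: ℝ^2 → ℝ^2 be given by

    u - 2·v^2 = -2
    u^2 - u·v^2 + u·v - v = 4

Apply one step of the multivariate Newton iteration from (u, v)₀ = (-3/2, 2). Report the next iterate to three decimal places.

At (-3/2, 2): F = (-7.500, -0.750).
Jacobian J = [[1, -4·v], [2·u - v^2 + v, -2·u·v + u - 1]].
At the point, J = [[1.000, -8.000], [-5.000, 3.500]] (det J = -36.500).
Solving J·Δ = −F gives Δ = (-0.884, -1.048).
Then the next iterate is (u, v)₁ = (-2.384, 0.952).

(-2.384, 0.952)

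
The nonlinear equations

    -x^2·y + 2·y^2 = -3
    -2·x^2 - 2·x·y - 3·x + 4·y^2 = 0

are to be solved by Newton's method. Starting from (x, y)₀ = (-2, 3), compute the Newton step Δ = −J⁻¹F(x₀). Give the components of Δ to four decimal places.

(0.3372, -1.6308)

At (-2, 3): F = (9.0000, 46.0000).
Jacobian J = [[-2·x·y, -x^2 + 4·y], [-4·x - 2·y - 3, -2·x + 8·y]].
At the point, J = [[12.0000, 8.0000], [-1.0000, 28.0000]] (det J = 344.0000).
Solving J·Δ = −F gives Δ = (0.3372, -1.6308).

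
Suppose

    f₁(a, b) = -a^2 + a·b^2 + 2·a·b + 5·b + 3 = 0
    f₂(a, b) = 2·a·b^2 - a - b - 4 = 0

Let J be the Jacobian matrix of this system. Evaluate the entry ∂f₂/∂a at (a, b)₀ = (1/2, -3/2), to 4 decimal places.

∂f₂/∂a = 2·b^2 - 1.
At (1/2, -3/2) this is 3.5000.

3.5000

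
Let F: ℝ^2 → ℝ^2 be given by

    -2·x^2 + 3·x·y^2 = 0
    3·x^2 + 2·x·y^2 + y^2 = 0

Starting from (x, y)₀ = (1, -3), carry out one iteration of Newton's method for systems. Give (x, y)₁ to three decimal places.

(-4.000, -8.000)

At (1, -3): F = (25.000, 30.000).
Jacobian J = [[-4·x + 3·y^2, 6·x·y], [6·x + 2·y^2, 4·x·y + 2·y]].
At the point, J = [[23.000, -18.000], [24.000, -18.000]] (det J = 18.000).
Solving J·Δ = −F gives Δ = (-5.000, -5.000).
Then the next iterate is (x, y)₁ = (-4.000, -8.000).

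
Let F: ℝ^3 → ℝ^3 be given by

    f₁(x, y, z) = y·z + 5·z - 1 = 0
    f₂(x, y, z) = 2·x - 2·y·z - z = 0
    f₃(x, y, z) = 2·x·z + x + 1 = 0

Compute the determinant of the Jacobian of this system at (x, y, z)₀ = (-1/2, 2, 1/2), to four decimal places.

J = [[0, z, y + 5], [2, -2·z, -2·y - 1], [2·z + 1, 0, 2·x]].
At the point, J = [[0.0000, 0.5000, 7.0000], [2.0000, -1.0000, -5.0000], [2.0000, 0.0000, -1.0000]].
det J = 10.0000.

10.0000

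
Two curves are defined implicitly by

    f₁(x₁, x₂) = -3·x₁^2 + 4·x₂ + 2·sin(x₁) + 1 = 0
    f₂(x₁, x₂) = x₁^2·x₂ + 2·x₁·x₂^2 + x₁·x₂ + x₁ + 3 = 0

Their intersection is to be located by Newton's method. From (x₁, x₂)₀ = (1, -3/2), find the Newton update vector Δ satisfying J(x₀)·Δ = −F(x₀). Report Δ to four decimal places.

At (1, -3/2): F = (-6.317058, 5.5000).
Jacobian J = [[-6·x₁ + 2·cos(x₁), 4], [2·x₁·x₂ + 2·x₂^2 + x₂ + 1, x₁^2 + 4·x₁·x₂ + x₁]].
At the point, J = [[-4.919395, 4.0000], [1.0000, -4.0000]] (det J = 15.677582).
Solving J·Δ = −F gives Δ = (-0.2085, 1.3229).

(-0.2085, 1.3229)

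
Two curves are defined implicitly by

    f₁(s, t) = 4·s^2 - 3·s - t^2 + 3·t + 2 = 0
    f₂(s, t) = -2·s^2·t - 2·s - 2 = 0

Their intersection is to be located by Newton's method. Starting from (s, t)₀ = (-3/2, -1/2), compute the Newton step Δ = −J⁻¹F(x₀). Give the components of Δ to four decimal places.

(0.8557, -0.2286)

At (-3/2, -1/2): F = (13.7500, 3.2500).
Jacobian J = [[8·s - 3, -2·t + 3], [-4·s·t - 2, -2·s^2]].
At the point, J = [[-15.0000, 4.0000], [-5.0000, -4.5000]] (det J = 87.5000).
Solving J·Δ = −F gives Δ = (0.8557, -0.2286).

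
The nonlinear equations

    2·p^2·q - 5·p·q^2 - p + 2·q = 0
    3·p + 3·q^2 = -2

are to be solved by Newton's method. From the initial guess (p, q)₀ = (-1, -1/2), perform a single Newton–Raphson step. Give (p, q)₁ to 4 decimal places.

At (-1, -1/2): F = (0.2500, -0.2500).
Jacobian J = [[4·p·q - 5·q^2 - 1, 2·p^2 - 10·p·q + 2], [3, 6·q]].
At the point, J = [[-0.2500, -1.0000], [3.0000, -3.0000]] (det J = 3.7500).
Solving J·Δ = −F gives Δ = (0.2667, 0.1833).
Then the next iterate is (p, q)₁ = (-0.7333, -0.3167).

(-0.7333, -0.3167)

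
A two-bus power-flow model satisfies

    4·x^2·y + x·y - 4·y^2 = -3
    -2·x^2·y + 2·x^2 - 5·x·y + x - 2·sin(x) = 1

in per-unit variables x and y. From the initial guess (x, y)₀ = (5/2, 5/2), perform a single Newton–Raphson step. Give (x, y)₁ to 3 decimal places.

(1.793, 1.216)

At (5/2, 5/2): F = (46.750, -49.69694).
Jacobian J = [[8·x·y + y, 4·x^2 + x - 8·y], [-4·x·y + 4·x - 5·y - 2·cos(x) + 1, -2·x^2 - 5·x]].
At the point, J = [[52.500, 7.500], [-24.89771, -25.000]] (det J = -1125.76715).
Solving J·Δ = −F gives Δ = (-0.707, -1.284).
Then the next iterate is (x, y)₁ = (1.793, 1.216).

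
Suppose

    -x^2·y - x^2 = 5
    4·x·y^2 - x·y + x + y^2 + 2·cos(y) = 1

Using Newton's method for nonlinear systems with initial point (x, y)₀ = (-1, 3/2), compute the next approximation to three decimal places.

(0.636, 2.180)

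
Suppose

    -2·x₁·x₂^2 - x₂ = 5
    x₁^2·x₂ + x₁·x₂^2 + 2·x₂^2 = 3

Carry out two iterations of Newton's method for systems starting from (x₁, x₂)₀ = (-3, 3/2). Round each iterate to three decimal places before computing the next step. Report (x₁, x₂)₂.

(-0.838, 1.722)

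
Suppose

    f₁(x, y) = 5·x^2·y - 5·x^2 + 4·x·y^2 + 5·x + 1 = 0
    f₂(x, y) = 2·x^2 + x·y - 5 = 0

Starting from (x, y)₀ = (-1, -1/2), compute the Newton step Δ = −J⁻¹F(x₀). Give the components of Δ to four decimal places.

(-1.7949, 5.5769)

At (-1, -1/2): F = (-12.5000, -2.5000).
Jacobian J = [[10·x·y - 10·x + 4·y^2 + 5, 5·x^2 + 8·x·y], [4·x + y, x]].
At the point, J = [[21.0000, 9.0000], [-4.5000, -1.0000]] (det J = 19.5000).
Solving J·Δ = −F gives Δ = (-1.7949, 5.5769).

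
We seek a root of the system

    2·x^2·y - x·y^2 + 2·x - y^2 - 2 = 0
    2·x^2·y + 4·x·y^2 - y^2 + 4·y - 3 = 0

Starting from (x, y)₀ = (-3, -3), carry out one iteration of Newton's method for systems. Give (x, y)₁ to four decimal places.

(-1.6694, -2.0981)

At (-3, -3): F = (-44.0000, -186.0000).
Jacobian J = [[4·x·y - y^2 + 2, 2·x^2 - 2·x·y - 2·y], [4·x·y + 4·y^2, 2·x^2 + 8·x·y - 2·y + 4]].
At the point, J = [[29.0000, 6.0000], [72.0000, 100.0000]] (det J = 2468.0000).
Solving J·Δ = −F gives Δ = (1.3306, 0.9019).
Then the next iterate is (x, y)₁ = (-1.6694, -2.0981).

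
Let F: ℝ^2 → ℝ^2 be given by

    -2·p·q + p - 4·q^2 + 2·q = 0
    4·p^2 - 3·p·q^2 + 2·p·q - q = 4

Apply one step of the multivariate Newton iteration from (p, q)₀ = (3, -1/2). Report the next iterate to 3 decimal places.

At (3, -1/2): F = (4.000, 27.250).
Jacobian J = [[-2·q + 1, -2·p - 8·q + 2], [8·p - 3·q^2 + 2·q, -6·p·q + 2·p - 1]].
At the point, J = [[2.000, 0.000], [22.250, 14.000]] (det J = 28.000).
Solving J·Δ = −F gives Δ = (-2.000, 1.232).
Then the next iterate is (p, q)₁ = (1.000, 0.732).

(1.000, 0.732)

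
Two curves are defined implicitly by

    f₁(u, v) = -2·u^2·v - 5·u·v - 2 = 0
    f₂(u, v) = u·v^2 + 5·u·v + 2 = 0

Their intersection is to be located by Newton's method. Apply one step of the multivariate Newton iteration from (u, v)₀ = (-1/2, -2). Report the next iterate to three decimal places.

(0.278, -1.333)

At (-1/2, -2): F = (-6.000, 5.000).
Jacobian J = [[-4·u·v - 5·v, -2·u^2 - 5·u], [v^2 + 5·v, 2·u·v + 5·u]].
At the point, J = [[6.000, 2.000], [-6.000, -0.500]] (det J = 9.000).
Solving J·Δ = −F gives Δ = (0.778, 0.667).
Then the next iterate is (u, v)₁ = (0.278, -1.333).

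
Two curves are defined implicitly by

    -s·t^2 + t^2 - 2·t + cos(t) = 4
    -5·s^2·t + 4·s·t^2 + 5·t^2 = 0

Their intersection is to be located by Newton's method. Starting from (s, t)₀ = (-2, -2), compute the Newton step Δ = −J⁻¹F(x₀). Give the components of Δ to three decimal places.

(0.971, 0.588)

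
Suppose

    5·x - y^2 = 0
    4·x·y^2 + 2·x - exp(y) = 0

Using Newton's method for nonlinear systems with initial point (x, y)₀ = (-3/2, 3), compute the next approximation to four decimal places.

(7.3293, 7.6077)

At (-3/2, 3): F = (-16.5000, -77.085537).
Jacobian J = [[5, -2·y], [4·y^2 + 2, 8·x·y - exp(y)]].
At the point, J = [[5.0000, -6.0000], [38.0000, -56.085537]] (det J = -52.427685).
Solving J·Δ = −F gives Δ = (8.8293, 4.6077).
Then the next iterate is (x, y)₁ = (7.3293, 7.6077).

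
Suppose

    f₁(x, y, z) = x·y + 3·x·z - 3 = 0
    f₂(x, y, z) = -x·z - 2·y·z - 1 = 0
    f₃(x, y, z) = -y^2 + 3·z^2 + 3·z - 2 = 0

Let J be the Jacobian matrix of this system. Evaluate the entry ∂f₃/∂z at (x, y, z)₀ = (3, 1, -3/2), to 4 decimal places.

∂f₃/∂z = 6·z + 3.
At (3, 1, -3/2) this is -6.0000.

-6.0000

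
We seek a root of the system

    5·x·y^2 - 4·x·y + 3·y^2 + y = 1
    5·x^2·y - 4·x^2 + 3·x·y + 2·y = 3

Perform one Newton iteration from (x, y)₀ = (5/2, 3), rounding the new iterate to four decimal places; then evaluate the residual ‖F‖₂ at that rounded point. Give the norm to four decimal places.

At (5/2, 3): F = (111.5000, 94.2500).
Jacobian J = [[5·y^2 - 4·y, 10·x·y - 4·x + 6·y + 1], [10·x·y - 8·x + 3·y, 5·x^2 + 3·x + 2]].
At the point, J = [[33.0000, 84.0000], [64.0000, 40.7500]] (det J = -4031.2500).
Solving J·Δ = −F gives Δ = (-0.8368, -0.9986).
Then the next iterate is (x, y)₁ = (1.6632, 2.0014).
Re-evaluating at (1.6632, 2.0014): F = (33.013878, 27.605755), so ‖F‖₂ = 43.0348.

43.0348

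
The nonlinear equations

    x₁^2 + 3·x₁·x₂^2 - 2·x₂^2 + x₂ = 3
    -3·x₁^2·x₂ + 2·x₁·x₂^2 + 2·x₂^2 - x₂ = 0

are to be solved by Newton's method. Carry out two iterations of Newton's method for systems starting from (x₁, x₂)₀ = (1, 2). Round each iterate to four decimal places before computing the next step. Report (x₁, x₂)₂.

At (1, 2): F = (4.0000, 8.0000).
Jacobian J = [[2·x₁ + 3·x₂^2, 6·x₁·x₂ - 4·x₂ + 1], [-6·x₁·x₂ + 2·x₂^2, -3·x₁^2 + 4·x₁·x₂ + 4·x₂ - 1]].
At the point, J = [[14.0000, 5.0000], [-4.0000, 12.0000]] (det J = 188.0000).
Solving J·Δ = −F gives Δ = (-0.0426, -0.6809).
Then the next iterate is (x₁, x₂)₁ = (0.9574, 1.3191).
Round to (0.9574, 1.3191) and repeat: F = (0.753364, 1.865430), J = [[7.134874, 3.301038], [-4.097388, 6.578181]].
Δ = (0.0199, -0.2712), so (x₁, x₂)₂ = (0.9773, 1.0479).

(0.9773, 1.0479)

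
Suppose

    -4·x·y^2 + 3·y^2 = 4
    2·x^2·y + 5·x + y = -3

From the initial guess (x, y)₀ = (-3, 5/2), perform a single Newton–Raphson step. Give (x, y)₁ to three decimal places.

At (-3, 5/2): F = (89.750, 35.500).
Jacobian J = [[-4·y^2, -8·x·y + 6·y], [4·x·y + 5, 2·x^2 + 1]].
At the point, J = [[-25.000, 75.000], [-25.000, 19.000]] (det J = 1400.000).
Solving J·Δ = −F gives Δ = (0.684, -0.969).
Then the next iterate is (x, y)₁ = (-2.316, 1.531).

(-2.316, 1.531)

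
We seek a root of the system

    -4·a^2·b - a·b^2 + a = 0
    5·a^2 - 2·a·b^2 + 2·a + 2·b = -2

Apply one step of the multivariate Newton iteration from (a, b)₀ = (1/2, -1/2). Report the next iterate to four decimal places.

(0.1413, -0.7228)

At (1/2, -1/2): F = (0.8750, 3.0000).
Jacobian J = [[-8·a·b - b^2 + 1, -4·a^2 - 2·a·b], [10·a - 2·b^2 + 2, -4·a·b + 2]].
At the point, J = [[2.7500, -0.5000], [6.5000, 3.0000]] (det J = 11.5000).
Solving J·Δ = −F gives Δ = (-0.3587, -0.2228).
Then the next iterate is (a, b)₁ = (0.1413, -0.7228).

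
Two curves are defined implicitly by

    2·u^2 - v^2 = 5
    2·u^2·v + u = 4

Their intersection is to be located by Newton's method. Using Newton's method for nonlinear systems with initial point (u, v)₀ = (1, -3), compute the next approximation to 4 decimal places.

At (1, -3): F = (-12.0000, -9.0000).
Jacobian J = [[4·u, -2·v], [4·u·v + 1, 2·u^2]].
At the point, J = [[4.0000, 6.0000], [-11.0000, 2.0000]] (det J = 74.0000).
Solving J·Δ = −F gives Δ = (-0.4054, 2.2703).
Then the next iterate is (u, v)₁ = (0.5946, -0.7297).

(0.5946, -0.7297)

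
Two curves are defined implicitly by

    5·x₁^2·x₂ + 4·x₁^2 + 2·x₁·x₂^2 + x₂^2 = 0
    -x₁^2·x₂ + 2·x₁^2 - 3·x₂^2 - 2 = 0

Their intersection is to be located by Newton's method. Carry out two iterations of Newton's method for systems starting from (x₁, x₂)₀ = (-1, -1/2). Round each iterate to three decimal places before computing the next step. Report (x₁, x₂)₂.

At (-1, -1/2): F = (1.250, -0.250).
Jacobian J = [[10·x₁·x₂ + 8·x₁ + 2·x₂^2, 5·x₁^2 + 4·x₁·x₂ + 2·x₂], [-2·x₁·x₂ + 4·x₁, -x₁^2 - 6·x₂]].
At the point, J = [[-2.500, 6.000], [-5.000, 2.000]] (det J = 25.000).
Solving J·Δ = −F gives Δ = (-0.160, -0.275).
Then the next iterate is (x₁, x₂)₁ = (-1.160, -0.775).
Round to (-1.160, -0.775) and repeat: F = (-0.62463, -0.06784), J = [[0.91125, 8.774], [-6.438, 3.30440]].
Δ = (0.025, 0.069), so (x₁, x₂)₂ = (-1.135, -0.706).

(-1.135, -0.706)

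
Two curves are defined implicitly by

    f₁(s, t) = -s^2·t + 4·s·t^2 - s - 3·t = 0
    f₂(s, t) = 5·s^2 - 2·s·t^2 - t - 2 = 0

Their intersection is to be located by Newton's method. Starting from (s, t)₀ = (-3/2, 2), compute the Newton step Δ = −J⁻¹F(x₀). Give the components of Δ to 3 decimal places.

(0.453, -0.803)

At (-3/2, 2): F = (-33.000, 19.250).
Jacobian J = [[-2·s·t + 4·t^2 - 1, -s^2 + 8·s·t - 3], [10·s - 2·t^2, -4·s·t - 1]].
At the point, J = [[21.000, -29.250], [-23.000, 11.000]] (det J = -441.750).
Solving J·Δ = −F gives Δ = (0.453, -0.803).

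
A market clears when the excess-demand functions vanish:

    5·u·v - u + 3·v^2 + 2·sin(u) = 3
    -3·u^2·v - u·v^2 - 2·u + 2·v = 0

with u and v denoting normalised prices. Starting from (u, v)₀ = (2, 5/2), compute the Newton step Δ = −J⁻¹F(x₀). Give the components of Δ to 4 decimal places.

(-0.3044, -1.4929)

At (2, 5/2): F = (40.568595, -41.5000).
Jacobian J = [[5·v + 2·cos(u) - 1, 5·u + 6·v], [-6·u·v - v^2 - 2, -3·u^2 - 2·u·v + 2]].
At the point, J = [[10.667706, 25.0000], [-38.2500, -20.0000]] (det J = 742.895873).
Solving J·Δ = −F gives Δ = (-0.3044, -1.4929).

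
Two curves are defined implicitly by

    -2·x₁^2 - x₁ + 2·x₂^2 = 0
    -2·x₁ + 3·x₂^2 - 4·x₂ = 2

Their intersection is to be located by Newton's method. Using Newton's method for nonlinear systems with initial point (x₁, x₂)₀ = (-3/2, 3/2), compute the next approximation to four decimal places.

At (-3/2, 3/2): F = (1.5000, 1.7500).
Jacobian J = [[-4·x₁ - 1, 4·x₂], [-2, 6·x₂ - 4]].
At the point, J = [[5.0000, 6.0000], [-2.0000, 5.0000]] (det J = 37.0000).
Solving J·Δ = −F gives Δ = (0.0811, -0.3176).
Then the next iterate is (x₁, x₂)₁ = (-1.4189, 1.1824).

(-1.4189, 1.1824)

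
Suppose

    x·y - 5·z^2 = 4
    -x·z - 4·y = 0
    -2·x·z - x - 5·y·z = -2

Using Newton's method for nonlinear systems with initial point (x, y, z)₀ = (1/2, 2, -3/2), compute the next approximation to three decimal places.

(1.675, 0.523, -0.657)

At (1/2, 2, -3/2): F = (-14.250, -7.250, 18.000).
Jacobian J = [[y, x, -10·z], [-z, -4, -x], [-2·z - 1, -5·z, -2·x - 5·y]].
At the point, J = [[2.000, 0.500, 15.000], [1.500, -4.000, -0.500], [2.000, 7.500, -11.000]] (det J = 392.000).
Solving J·Δ = −F gives Δ = (1.175, -1.477, 0.843).
Then the next iterate is (x, y, z)₁ = (1.675, 0.523, -0.657).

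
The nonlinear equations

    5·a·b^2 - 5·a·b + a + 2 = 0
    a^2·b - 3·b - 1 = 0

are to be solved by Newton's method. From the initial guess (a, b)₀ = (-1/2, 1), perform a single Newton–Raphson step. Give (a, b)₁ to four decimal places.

(-3.0714, 0.5714)

At (-1/2, 1): F = (1.5000, -3.7500).
Jacobian J = [[5·b^2 - 5·b + 1, 10·a·b - 5·a], [2·a·b, a^2 - 3]].
At the point, J = [[1.0000, -2.5000], [-1.0000, -2.7500]] (det J = -5.2500).
Solving J·Δ = −F gives Δ = (-2.5714, -0.4286).
Then the next iterate is (a, b)₁ = (-3.0714, 0.5714).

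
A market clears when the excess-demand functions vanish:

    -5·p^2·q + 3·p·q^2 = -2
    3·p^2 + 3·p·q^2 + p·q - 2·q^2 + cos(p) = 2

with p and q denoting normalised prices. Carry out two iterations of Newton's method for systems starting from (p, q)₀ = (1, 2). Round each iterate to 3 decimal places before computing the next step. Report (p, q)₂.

(0.727, 0.430)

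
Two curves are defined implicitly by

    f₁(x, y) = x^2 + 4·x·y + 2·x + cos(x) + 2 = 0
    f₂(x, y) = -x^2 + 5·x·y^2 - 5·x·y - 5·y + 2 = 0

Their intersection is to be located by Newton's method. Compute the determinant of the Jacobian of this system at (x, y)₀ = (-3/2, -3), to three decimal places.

J = [[2·x + 4·y - sin(x) + 2, 4·x], [-2·x + 5·y^2 - 5·y, 10·x·y - 5·x - 5]].
At the point, J = [[-12.00251, -6.000], [63.000, 47.500]].
det J = -192.119.

-192.119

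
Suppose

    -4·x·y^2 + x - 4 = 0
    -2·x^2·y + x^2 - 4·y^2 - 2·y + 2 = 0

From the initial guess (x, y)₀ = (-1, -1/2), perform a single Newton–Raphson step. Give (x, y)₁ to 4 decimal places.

(0.0000, -1.5000)

At (-1, -1/2): F = (-4.0000, 4.0000).
Jacobian J = [[-4·y^2 + 1, -8·x·y], [-4·x·y + 2·x, -2·x^2 - 8·y - 2]].
At the point, J = [[0.0000, -4.0000], [-4.0000, 0.0000]] (det J = -16.0000).
Solving J·Δ = −F gives Δ = (1.0000, -1.0000).
Then the next iterate is (x, y)₁ = (0.0000, -1.5000).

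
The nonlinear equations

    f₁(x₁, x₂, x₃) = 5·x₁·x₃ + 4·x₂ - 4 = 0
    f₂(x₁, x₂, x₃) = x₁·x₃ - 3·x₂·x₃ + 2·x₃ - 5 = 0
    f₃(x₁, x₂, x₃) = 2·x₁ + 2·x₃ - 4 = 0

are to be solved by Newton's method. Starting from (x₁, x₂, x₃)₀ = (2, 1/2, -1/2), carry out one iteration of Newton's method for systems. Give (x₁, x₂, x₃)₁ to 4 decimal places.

At (2, 1/2, -1/2): F = (-7.0000, -6.2500, -1.0000).
Jacobian J = [[5·x₃, 4, 5·x₁], [x₃, -3·x₃, x₁ - 3·x₂ + 2], [2, 0, 2]].
At the point, J = [[-2.5000, 4.0000, 10.0000], [-0.5000, 1.5000, 2.5000], [2.0000, 0.0000, 2.0000]] (det J = -13.5000).
Solving J·Δ = −F gives Δ = (2.5185, 8.3704, -2.0185).
Then the next iterate is (x₁, x₂, x₃)₁ = (4.5185, 8.8704, -2.5185).

(4.5185, 8.8704, -2.5185)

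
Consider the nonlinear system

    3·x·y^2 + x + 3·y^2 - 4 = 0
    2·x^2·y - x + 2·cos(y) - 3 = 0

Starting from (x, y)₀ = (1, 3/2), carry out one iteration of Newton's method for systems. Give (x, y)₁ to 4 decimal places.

(1.1724, 0.8425)

At (1, 3/2): F = (10.5000, -0.858526).
Jacobian J = [[3·y^2 + 1, 6·x·y + 6·y], [4·x·y - 1, 2·x^2 - 2·sin(y)]].
At the point, J = [[7.7500, 18.0000], [5.0000, 0.005010]] (det J = -89.961172).
Solving J·Δ = −F gives Δ = (0.1724, -0.6575).
Then the next iterate is (x, y)₁ = (1.1724, 0.8425).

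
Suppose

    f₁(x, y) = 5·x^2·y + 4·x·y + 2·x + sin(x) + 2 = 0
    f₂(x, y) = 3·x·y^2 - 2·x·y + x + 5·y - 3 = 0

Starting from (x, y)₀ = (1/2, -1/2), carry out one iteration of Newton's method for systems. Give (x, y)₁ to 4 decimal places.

(1.8886, -0.3774)

At (1/2, -1/2): F = (1.854426, -4.1250).
Jacobian J = [[10·x·y + 4·y + cos(x) + 2, 5·x^2 + 4·x], [3·y^2 - 2·y + 1, 6·x·y - 2·x + 5]].
At the point, J = [[-1.622417, 3.2500], [2.7500, 2.5000]] (det J = -12.993544).
Solving J·Δ = −F gives Δ = (1.3886, 0.1226).
Then the next iterate is (x, y)₁ = (1.8886, -0.3774).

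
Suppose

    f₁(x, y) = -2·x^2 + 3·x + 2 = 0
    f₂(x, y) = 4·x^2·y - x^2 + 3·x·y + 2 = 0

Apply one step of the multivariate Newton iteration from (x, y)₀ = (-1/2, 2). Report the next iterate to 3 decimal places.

(-0.500, 3.500)

At (-1/2, 2): F = (0.000, 0.750).
Jacobian J = [[-4·x + 3, 0], [8·x·y - 2·x + 3·y, 4·x^2 + 3·x]].
At the point, J = [[5.000, 0.000], [-1.000, -0.500]] (det J = -2.500).
Solving J·Δ = −F gives Δ = (0.000, 1.500).
Then the next iterate is (x, y)₁ = (-0.500, 3.500).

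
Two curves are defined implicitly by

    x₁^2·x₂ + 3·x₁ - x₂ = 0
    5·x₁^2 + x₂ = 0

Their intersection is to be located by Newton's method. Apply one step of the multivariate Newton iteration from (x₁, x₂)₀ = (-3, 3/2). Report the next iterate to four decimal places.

At (-3, 3/2): F = (3.0000, 46.5000).
Jacobian J = [[2·x₁·x₂ + 3, x₁^2 - 1], [10·x₁, 1]].
At the point, J = [[-6.0000, 8.0000], [-30.0000, 1.0000]] (det J = 234.0000).
Solving J·Δ = −F gives Δ = (1.5769, 0.8077).
Then the next iterate is (x₁, x₂)₁ = (-1.4231, 2.3077).

(-1.4231, 2.3077)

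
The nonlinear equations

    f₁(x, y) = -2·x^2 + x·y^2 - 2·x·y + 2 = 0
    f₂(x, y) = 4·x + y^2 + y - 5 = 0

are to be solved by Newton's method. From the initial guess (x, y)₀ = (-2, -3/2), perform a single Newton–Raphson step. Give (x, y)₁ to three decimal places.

At (-2, -3/2): F = (-16.500, -12.250).
Jacobian J = [[-4·x + y^2 - 2·y, 2·x·y - 2·x], [4, 2·y + 1]].
At the point, J = [[13.250, 10.000], [4.000, -2.000]] (det J = -66.500).
Solving J·Δ = −F gives Δ = (2.338, -1.448).
Then the next iterate is (x, y)₁ = (0.338, -2.948).

(0.338, -2.948)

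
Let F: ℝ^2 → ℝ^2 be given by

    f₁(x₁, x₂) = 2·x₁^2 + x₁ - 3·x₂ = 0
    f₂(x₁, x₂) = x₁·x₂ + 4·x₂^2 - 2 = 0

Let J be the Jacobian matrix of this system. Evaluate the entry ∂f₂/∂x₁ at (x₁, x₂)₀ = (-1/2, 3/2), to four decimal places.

1.5000

∂f₂/∂x₁ = x₂.
At (-1/2, 3/2) this is 1.5000.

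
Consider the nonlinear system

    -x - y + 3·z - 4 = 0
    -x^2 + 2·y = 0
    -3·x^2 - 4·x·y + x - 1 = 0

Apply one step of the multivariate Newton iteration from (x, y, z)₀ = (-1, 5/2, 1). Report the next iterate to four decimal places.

(-1.4286, 0.9286, 1.1667)

At (-1, 5/2, 1): F = (-2.5000, 4.0000, 5.0000).
Jacobian J = [[-1, -1, 3], [-2·x, 2, 0], [-6·x - 4·y + 1, -4·x, 0]].
At the point, J = [[-1.0000, -1.0000, 3.0000], [2.0000, 2.0000, 0.0000], [-3.0000, 4.0000, 0.0000]] (det J = 42.0000).
Solving J·Δ = −F gives Δ = (-0.4286, -1.5714, 0.1667).
Then the next iterate is (x, y, z)₁ = (-1.4286, 0.9286, 1.1667).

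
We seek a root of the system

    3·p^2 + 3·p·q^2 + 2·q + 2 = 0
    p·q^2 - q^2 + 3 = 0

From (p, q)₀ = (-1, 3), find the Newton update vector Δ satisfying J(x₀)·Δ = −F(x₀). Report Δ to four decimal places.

At (-1, 3): F = (-16.0000, -15.0000).
Jacobian J = [[6·p + 3·q^2, 6·p·q + 2], [q^2, 2·p·q - 2·q]].
At the point, J = [[21.0000, -16.0000], [9.0000, -12.0000]] (det J = -108.0000).
Solving J·Δ = −F gives Δ = (-0.4444, -1.5833).

(-0.4444, -1.5833)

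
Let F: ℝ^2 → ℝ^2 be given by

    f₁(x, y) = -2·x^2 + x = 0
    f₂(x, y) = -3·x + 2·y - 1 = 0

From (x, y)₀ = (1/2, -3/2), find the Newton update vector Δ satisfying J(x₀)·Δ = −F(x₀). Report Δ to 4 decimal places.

(0.0000, 2.7500)

At (1/2, -3/2): F = (0.0000, -5.5000).
Jacobian J = [[-4·x + 1, 0], [-3, 2]].
At the point, J = [[-1.0000, 0.0000], [-3.0000, 2.0000]] (det J = -2.0000).
Solving J·Δ = −F gives Δ = (0.0000, 2.7500).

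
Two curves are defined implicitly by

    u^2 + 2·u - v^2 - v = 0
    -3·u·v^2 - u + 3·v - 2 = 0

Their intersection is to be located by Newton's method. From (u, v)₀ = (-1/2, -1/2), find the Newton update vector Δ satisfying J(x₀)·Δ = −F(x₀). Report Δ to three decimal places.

At (-1/2, -1/2): F = (-0.500, -2.625).
Jacobian J = [[2·u + 2, -2·v - 1], [-3·v^2 - 1, -6·u·v + 3]].
At the point, J = [[1.000, 0.000], [-1.750, 1.500]] (det J = 1.500).
Solving J·Δ = −F gives Δ = (0.500, 2.333).

(0.500, 2.333)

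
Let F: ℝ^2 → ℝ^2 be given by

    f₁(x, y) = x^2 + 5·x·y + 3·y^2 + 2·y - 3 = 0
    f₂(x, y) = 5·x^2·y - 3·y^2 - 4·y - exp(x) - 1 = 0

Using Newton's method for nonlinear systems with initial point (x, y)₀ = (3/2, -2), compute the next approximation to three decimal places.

At (3/2, -2): F = (-7.750, -31.98169).
Jacobian J = [[2·x + 5·y, 5·x + 6·y + 2], [10·x·y - exp(x), 5·x^2 - 6·y - 4]].
At the point, J = [[-7.000, -2.500], [-34.48169, 19.250]] (det J = -220.95422).
Solving J·Δ = −F gives Δ = (-1.037, -0.196).
Then the next iterate is (x, y)₁ = (0.463, -2.196).

(0.463, -2.196)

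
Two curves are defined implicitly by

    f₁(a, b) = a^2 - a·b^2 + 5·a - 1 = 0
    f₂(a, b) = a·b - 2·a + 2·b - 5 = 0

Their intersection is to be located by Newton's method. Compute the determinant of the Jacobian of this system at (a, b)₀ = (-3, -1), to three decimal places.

J = [[2·a - b^2 + 5, -2·a·b], [b - 2, a + 2]].
At the point, J = [[-2.000, -6.000], [-3.000, -1.000]].
det J = -16.000.

-16.000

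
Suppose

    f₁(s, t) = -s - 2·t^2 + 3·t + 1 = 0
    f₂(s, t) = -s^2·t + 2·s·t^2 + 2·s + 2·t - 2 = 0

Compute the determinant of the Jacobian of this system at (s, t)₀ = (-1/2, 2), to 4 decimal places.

J = [[-1, -4·t + 3], [-2·s·t + 2·t^2 + 2, -s^2 + 4·s·t + 2]].
At the point, J = [[-1.0000, -5.0000], [12.0000, -2.2500]].
det J = 62.2500.

62.2500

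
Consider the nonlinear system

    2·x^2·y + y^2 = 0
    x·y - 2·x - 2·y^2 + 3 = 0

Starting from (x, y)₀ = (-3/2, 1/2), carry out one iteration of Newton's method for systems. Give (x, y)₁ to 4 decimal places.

(0.3600, 1.0600)

At (-3/2, 1/2): F = (2.5000, 4.7500).
Jacobian J = [[4·x·y, 2·x^2 + 2·y], [y - 2, x - 4·y]].
At the point, J = [[-3.0000, 5.5000], [-1.5000, -3.5000]] (det J = 18.7500).
Solving J·Δ = −F gives Δ = (1.8600, 0.5600).
Then the next iterate is (x, y)₁ = (0.3600, 1.0600).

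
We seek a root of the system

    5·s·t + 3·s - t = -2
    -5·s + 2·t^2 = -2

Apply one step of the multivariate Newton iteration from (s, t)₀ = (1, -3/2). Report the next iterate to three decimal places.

(1.000, -1.250)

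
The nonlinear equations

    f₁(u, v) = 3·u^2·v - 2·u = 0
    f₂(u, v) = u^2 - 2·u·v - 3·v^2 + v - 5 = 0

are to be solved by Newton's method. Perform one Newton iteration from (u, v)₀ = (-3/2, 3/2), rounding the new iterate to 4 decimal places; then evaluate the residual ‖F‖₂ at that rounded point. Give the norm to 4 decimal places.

4.7316

At (-3/2, 3/2): F = (13.1250, -3.5000).
Jacobian J = [[6·u·v - 2, 3·u^2], [2·u - 2·v, -2·u - 6·v + 1]].
At the point, J = [[-15.5000, 6.7500], [-6.0000, -5.0000]] (det J = 118.0000).
Solving J·Δ = −F gives Δ = (0.3559, -1.1271).
Then the next iterate is (u, v)₁ = (-1.1441, 0.3729).
Re-evaluating at (-1.1441, 0.3729): F = (3.752539, -2.882029), so ‖F‖₂ = 4.7316.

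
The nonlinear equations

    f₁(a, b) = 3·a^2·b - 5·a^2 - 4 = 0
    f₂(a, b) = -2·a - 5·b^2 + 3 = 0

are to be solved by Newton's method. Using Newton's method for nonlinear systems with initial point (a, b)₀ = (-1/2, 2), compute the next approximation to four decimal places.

At (-1/2, 2): F = (-3.7500, -16.0000).
Jacobian J = [[6·a·b - 10·a, 3·a^2], [-2, -10·b]].
At the point, J = [[-1.0000, 0.7500], [-2.0000, -20.0000]] (det J = 21.5000).
Solving J·Δ = −F gives Δ = (-4.0465, -0.3953).
Then the next iterate is (a, b)₁ = (-4.5465, 1.6047).

(-4.5465, 1.6047)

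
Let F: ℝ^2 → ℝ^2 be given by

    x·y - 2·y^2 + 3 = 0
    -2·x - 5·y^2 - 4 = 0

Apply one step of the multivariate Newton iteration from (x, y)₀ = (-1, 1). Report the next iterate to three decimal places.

At (-1, 1): F = (0.000, -7.000).
Jacobian J = [[y, x - 4·y], [-2, -10·y]].
At the point, J = [[1.000, -5.000], [-2.000, -10.000]] (det J = -20.000).
Solving J·Δ = −F gives Δ = (-1.750, -0.350).
Then the next iterate is (x, y)₁ = (-2.750, 0.650).

(-2.750, 0.650)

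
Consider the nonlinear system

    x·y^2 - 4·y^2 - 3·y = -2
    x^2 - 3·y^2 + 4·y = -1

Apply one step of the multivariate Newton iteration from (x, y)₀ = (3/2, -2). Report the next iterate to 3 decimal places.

(-0.483, -0.581)

At (3/2, -2): F = (-2.000, -16.750).
Jacobian J = [[y^2, 2·x·y - 8·y - 3], [2·x, -6·y + 4]].
At the point, J = [[4.000, 7.000], [3.000, 16.000]] (det J = 43.000).
Solving J·Δ = −F gives Δ = (-1.983, 1.419).
Then the next iterate is (x, y)₁ = (-0.483, -0.581).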